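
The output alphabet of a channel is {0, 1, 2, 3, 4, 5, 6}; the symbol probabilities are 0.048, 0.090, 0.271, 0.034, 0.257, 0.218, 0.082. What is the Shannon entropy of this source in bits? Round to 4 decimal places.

2.4780 bits

H = −Σ pᵢ log₂ pᵢ.
−0.048·log₂(0.048) = 0.2103
−0.090·log₂(0.090) = 0.3127
−0.271·log₂(0.271) = 0.5105
−0.034·log₂(0.034) = 0.1659
−0.257·log₂(0.257) = 0.5038
−0.218·log₂(0.218) = 0.4791
−0.082·log₂(0.082) = 0.2959
Sum ≈ 2.4780 → 2.4780 bits.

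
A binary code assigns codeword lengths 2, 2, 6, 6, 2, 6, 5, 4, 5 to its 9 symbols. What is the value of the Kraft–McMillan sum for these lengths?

0.921875

With common denominator 2^6 = 64: Σ 2^(−ℓᵢ) = 16/64 + 16/64 + 1/64 + 1/64 + 16/64 + 1/64 + 2/64 + 4/64 + 2/64 = 59/64 = 0.921875.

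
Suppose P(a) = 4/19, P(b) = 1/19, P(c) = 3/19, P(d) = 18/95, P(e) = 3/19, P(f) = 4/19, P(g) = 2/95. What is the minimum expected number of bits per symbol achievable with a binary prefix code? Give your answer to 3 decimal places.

2.653 bits/symbol

Repeatedly combine the two least-probable nodes; the expected code length is the sum of the merged weights.
merge 2/95 + 1/19 → 7/95
merge 7/95 + 3/19 → 22/95
merge 3/19 + 18/95 → 33/95
merge 4/19 + 4/19 → 8/19
merge 22/95 + 33/95 → 11/19
merge 8/19 + 11/19 → 1
L = 7/95 + 22/95 + 33/95 + 8/19 + 11/19 + 1 = 252/95 ≈ 2.653 bits/symbol.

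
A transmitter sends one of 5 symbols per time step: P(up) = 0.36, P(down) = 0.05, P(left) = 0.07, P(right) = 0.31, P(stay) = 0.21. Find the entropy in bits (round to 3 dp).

2.012 bits

H = −Σ pᵢ log₂ pᵢ.
−0.36·log₂(0.36) = 0.5306
−0.05·log₂(0.05) = 0.2161
−0.07·log₂(0.07) = 0.2686
−0.31·log₂(0.31) = 0.5238
−0.21·log₂(0.21) = 0.4728
Sum ≈ 2.0119 → 2.012 bits.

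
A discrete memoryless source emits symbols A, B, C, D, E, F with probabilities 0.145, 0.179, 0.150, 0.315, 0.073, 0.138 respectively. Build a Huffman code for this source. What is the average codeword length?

Repeatedly combine the two least-probable nodes; the expected code length is the sum of the merged weights.
merge 73/1000 + 69/500 → 211/1000
merge 29/200 + 3/20 → 59/200
merge 179/1000 + 211/1000 → 39/100
merge 59/200 + 63/200 → 61/100
merge 39/100 + 61/100 → 1
L = 211/1000 + 59/200 + 39/100 + 61/100 + 1 = 1253/500 = 2.506 bits/symbol.

2.506 bits/symbol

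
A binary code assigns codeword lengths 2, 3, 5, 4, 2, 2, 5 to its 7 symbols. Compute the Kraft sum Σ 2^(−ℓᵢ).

1

With common denominator 2^5 = 32: Σ 2^(−ℓᵢ) = 8/32 + 4/32 + 1/32 + 2/32 + 8/32 + 8/32 + 1/32 = 32/32 = 1.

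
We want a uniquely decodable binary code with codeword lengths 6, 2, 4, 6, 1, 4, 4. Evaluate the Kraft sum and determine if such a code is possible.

With common denominator 2^6 = 64: Σ 2^(−ℓᵢ) = 1/64 + 16/64 + 4/64 + 1/64 + 32/64 + 4/64 + 4/64 = 62/64 = 0.96875.
Kraft's inequality requires Σ ≤ 1; here Σ = 0.96875 ≤ 1, so such a prefix code exists.

0.96875; yes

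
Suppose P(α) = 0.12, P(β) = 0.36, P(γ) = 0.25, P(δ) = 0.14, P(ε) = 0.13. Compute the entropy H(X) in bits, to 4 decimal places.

H = −Σ pᵢ log₂ pᵢ.
−0.12·log₂(0.12) = 0.3671
−0.36·log₂(0.36) = 0.5306
−0.25·log₂(0.25) = 0.5000
−0.14·log₂(0.14) = 0.3971
−0.13·log₂(0.13) = 0.3826
Sum ≈ 2.1774 → 2.1774 bits.

2.1774 bits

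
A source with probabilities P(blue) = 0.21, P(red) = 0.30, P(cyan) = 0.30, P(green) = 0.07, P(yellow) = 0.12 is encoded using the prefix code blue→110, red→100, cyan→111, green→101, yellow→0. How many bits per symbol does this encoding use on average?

2.76 bits/symbol

L̄ = Σ pᵢ·ℓᵢ = 0.21·3 + 0.30·3 + 0.30·3 + 0.07·3 + 0.12·1 = 2.76 bits/symbol.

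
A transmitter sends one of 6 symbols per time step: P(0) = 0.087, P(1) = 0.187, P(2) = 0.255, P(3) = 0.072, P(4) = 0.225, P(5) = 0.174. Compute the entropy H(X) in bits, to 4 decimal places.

H = −Σ pᵢ log₂ pᵢ.
−0.087·log₂(0.087) = 0.3065
−0.187·log₂(0.187) = 0.4523
−0.255·log₂(0.255) = 0.5027
−0.072·log₂(0.072) = 0.2733
−0.225·log₂(0.225) = 0.4842
−0.174·log₂(0.174) = 0.4390
Sum ≈ 2.4580 → 2.4580 bits.

2.4580 bits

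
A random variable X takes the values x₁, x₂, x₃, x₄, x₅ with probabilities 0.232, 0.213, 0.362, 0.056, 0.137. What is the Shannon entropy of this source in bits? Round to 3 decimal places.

H = −Σ pᵢ log₂ pᵢ.
−0.232·log₂(0.232) = 0.4890
−0.213·log₂(0.213) = 0.4752
−0.362·log₂(0.362) = 0.5307
−0.056·log₂(0.056) = 0.2329
−0.137·log₂(0.137) = 0.3929
Sum ≈ 2.1207 → 2.121 bits.

2.121 bits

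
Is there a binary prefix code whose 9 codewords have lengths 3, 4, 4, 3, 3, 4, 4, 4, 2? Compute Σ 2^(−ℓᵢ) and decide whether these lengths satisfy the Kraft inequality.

0.9375; yes

With common denominator 2^4 = 16: Σ 2^(−ℓᵢ) = 2/16 + 1/16 + 1/16 + 2/16 + 2/16 + 1/16 + 1/16 + 1/16 + 4/16 = 15/16 = 0.9375.
Kraft's inequality requires Σ ≤ 1; here Σ = 0.9375 ≤ 1, so such a prefix code exists.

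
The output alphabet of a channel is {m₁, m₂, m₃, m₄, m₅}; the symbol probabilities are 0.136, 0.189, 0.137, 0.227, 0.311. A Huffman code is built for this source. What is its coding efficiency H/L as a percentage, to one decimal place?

Entropy H = −Σ p log₂ p ≈ 2.2482 bits.
Huffman merges: 17/125+137/1000→273/1000; 189/1000+227/1000→52/125; 273/1000+311/1000→73/125; 52/125+73/125→1. L = 2273/1000 ≈ 2.2730.
Efficiency = H/L = 2.2482/2.2730 = 98.9%.

98.9%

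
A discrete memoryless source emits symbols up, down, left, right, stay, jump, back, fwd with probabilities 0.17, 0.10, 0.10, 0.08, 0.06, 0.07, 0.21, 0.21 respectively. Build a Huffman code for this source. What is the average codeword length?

Repeatedly combine the two least-probable nodes; the expected code length is the sum of the merged weights.
merge 3/50 + 7/100 → 13/100
merge 2/25 + 1/10 → 9/50
merge 1/10 + 13/100 → 23/100
merge 17/100 + 9/50 → 7/20
merge 21/100 + 21/100 → 21/50
merge 23/100 + 7/20 → 29/50
merge 21/50 + 29/50 → 1
L = 13/100 + 9/50 + 23/100 + 7/20 + 21/50 + 29/50 + 1 = 289/100 = 2.89 bits/symbol.

2.89 bits/symbol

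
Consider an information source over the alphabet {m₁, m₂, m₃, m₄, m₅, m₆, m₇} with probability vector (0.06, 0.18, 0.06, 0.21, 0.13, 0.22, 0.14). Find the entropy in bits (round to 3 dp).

H = −Σ pᵢ log₂ pᵢ.
−0.06·log₂(0.06) = 0.2435
−0.18·log₂(0.18) = 0.4453
−0.06·log₂(0.06) = 0.2435
−0.21·log₂(0.21) = 0.4728
−0.13·log₂(0.13) = 0.3826
−0.22·log₂(0.22) = 0.4806
−0.14·log₂(0.14) = 0.3971
Sum ≈ 2.6655 → 2.666 bits.

2.666 bits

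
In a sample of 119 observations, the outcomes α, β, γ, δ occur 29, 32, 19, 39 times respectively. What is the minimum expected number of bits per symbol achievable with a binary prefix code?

Probabilities are the counts divided by 119.
Repeatedly combine the two least-probable nodes; the expected code length is the sum of the merged weights.
merge 19/119 + 29/119 → 48/119
merge 32/119 + 39/119 → 71/119
merge 48/119 + 71/119 → 1
L = 48/119 + 71/119 + 1 = 2 bits/symbol.

2 bits/symbol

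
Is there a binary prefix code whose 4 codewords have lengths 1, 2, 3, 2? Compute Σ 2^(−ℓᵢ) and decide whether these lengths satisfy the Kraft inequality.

1.125; no

With common denominator 2^3 = 8: Σ 2^(−ℓᵢ) = 4/8 + 2/8 + 1/8 + 2/8 = 9/8 = 1.125.
Kraft's inequality requires Σ ≤ 1; here Σ = 1.125 > 1, so no such prefix code exists.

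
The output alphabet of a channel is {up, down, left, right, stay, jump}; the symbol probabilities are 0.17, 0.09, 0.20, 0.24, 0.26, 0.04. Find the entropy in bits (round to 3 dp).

2.397 bits

H = −Σ pᵢ log₂ pᵢ.
−0.17·log₂(0.17) = 0.4346
−0.09·log₂(0.09) = 0.3127
−0.20·log₂(0.20) = 0.4644
−0.24·log₂(0.24) = 0.4941
−0.26·log₂(0.26) = 0.5053
−0.04·log₂(0.04) = 0.1858
Sum ≈ 2.3968 → 2.397 bits.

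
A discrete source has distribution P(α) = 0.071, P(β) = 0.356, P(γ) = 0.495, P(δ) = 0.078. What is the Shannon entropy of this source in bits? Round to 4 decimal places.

H = −Σ pᵢ log₂ pᵢ.
−0.071·log₂(0.071) = 0.2709
−0.356·log₂(0.356) = 0.5305
−0.495·log₂(0.495) = 0.5022
−0.078·log₂(0.078) = 0.2871
Sum ≈ 1.5906 → 1.5906 bits.

1.5906 bits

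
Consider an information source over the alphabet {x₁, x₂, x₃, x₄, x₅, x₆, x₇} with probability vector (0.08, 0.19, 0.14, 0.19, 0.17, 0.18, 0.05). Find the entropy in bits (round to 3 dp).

H = −Σ pᵢ log₂ pᵢ.
−0.08·log₂(0.08) = 0.2915
−0.19·log₂(0.19) = 0.4552
−0.14·log₂(0.14) = 0.3971
−0.19·log₂(0.19) = 0.4552
−0.17·log₂(0.17) = 0.4346
−0.18·log₂(0.18) = 0.4453
−0.05·log₂(0.05) = 0.2161
Sum ≈ 2.6951 → 2.695 bits.

2.695 bits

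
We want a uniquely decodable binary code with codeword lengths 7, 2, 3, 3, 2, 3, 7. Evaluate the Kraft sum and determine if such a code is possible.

With common denominator 2^7 = 128: Σ 2^(−ℓᵢ) = 1/128 + 32/128 + 16/128 + 16/128 + 32/128 + 16/128 + 1/128 = 114/128 = 0.890625.
Kraft's inequality requires Σ ≤ 1; here Σ = 0.890625 ≤ 1, so such a prefix code exists.

0.890625; yes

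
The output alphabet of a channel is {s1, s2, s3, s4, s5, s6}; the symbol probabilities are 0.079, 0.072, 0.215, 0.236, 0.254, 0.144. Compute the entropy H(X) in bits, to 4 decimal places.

2.4358 bits

H = −Σ pᵢ log₂ pᵢ.
−0.079·log₂(0.079) = 0.2893
−0.072·log₂(0.072) = 0.2733
−0.215·log₂(0.215) = 0.4768
−0.236·log₂(0.236) = 0.4916
−0.254·log₂(0.254) = 0.5022
−0.144·log₂(0.144) = 0.4026
Sum ≈ 2.4358 → 2.4358 bits.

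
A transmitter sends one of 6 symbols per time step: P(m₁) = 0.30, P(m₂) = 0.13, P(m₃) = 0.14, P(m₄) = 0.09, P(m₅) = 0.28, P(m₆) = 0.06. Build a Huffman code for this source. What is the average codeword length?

Repeatedly combine the two least-probable nodes; the expected code length is the sum of the merged weights.
merge 3/50 + 9/100 → 3/20
merge 13/100 + 7/50 → 27/100
merge 3/20 + 27/100 → 21/50
merge 7/25 + 3/10 → 29/50
merge 21/50 + 29/50 → 1
L = 3/20 + 27/100 + 21/50 + 29/50 + 1 = 121/50 = 2.42 bits/symbol.

2.42 bits/symbol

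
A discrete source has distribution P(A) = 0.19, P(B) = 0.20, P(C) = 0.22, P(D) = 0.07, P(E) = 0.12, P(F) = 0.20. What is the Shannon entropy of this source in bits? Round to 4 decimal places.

2.5002 bits

H = −Σ pᵢ log₂ pᵢ.
−0.19·log₂(0.19) = 0.4552
−0.20·log₂(0.20) = 0.4644
−0.22·log₂(0.22) = 0.4806
−0.07·log₂(0.07) = 0.2686
−0.12·log₂(0.12) = 0.3671
−0.20·log₂(0.20) = 0.4644
Sum ≈ 2.5002 → 2.5002 bits.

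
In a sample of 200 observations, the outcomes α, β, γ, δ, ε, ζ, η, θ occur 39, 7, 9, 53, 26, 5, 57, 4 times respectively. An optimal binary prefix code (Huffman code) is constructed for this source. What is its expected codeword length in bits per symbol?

2.505 bits/symbol

Probabilities are the counts divided by 200.
Repeatedly combine the two least-probable nodes; the expected code length is the sum of the merged weights.
merge 1/50 + 1/40 → 9/200
merge 7/200 + 9/200 → 2/25
merge 9/200 + 2/25 → 1/8
merge 1/8 + 13/100 → 51/200
merge 39/200 + 51/200 → 9/20
merge 53/200 + 57/200 → 11/20
merge 9/20 + 11/20 → 1
L = 9/200 + 2/25 + 1/8 + 51/200 + 9/20 + 11/20 + 1 = 501/200 = 2.505 bits/symbol.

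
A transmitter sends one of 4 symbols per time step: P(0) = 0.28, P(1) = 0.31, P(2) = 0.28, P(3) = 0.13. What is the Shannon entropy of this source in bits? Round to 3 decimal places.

1.935 bits

H = −Σ pᵢ log₂ pᵢ.
−0.28·log₂(0.28) = 0.5142
−0.31·log₂(0.31) = 0.5238
−0.28·log₂(0.28) = 0.5142
−0.13·log₂(0.13) = 0.3826
Sum ≈ 1.9349 → 1.935 bits.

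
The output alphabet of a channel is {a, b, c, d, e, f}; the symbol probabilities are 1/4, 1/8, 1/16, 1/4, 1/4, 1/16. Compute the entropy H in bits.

2.375 bits

Each probability is a power of 1/2, so log₂(1/p) is an integer.
H = Σ p·log₂(1/p) = 1/4·2 + 1/8·3 + 1/16·4 + 1/4·2 + 1/4·2 + 1/16·4 = 2.375 bits.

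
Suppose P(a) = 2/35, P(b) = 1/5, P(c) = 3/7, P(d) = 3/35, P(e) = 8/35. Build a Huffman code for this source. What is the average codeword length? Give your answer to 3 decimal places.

Repeatedly combine the two least-probable nodes; the expected code length is the sum of the merged weights.
merge 2/35 + 3/35 → 1/7
merge 1/7 + 1/5 → 12/35
merge 8/35 + 12/35 → 4/7
merge 3/7 + 4/7 → 1
L = 1/7 + 12/35 + 4/7 + 1 = 72/35 ≈ 2.057 bits/symbol.

2.057 bits/symbol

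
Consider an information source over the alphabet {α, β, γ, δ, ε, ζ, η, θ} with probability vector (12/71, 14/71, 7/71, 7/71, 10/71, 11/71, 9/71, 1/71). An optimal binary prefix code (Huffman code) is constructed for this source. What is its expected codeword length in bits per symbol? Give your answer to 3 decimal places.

2.915 bits/symbol

Repeatedly combine the two least-probable nodes; the expected code length is the sum of the merged weights.
merge 1/71 + 7/71 → 8/71
merge 7/71 + 8/71 → 15/71
merge 9/71 + 10/71 → 19/71
merge 11/71 + 12/71 → 23/71
merge 14/71 + 15/71 → 29/71
merge 19/71 + 23/71 → 42/71
merge 29/71 + 42/71 → 1
L = 8/71 + 15/71 + 19/71 + 23/71 + 29/71 + 42/71 + 1 = 207/71 ≈ 2.915 bits/symbol.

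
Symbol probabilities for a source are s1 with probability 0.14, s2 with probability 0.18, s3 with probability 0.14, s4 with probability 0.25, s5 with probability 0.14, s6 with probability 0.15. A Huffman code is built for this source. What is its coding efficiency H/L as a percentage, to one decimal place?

99.1%

Entropy H = −Σ p log₂ p ≈ 2.5472 bits.
Huffman merges: 7/50+7/50→7/25; 7/50+3/20→29/100; 9/50+1/4→43/100; 7/25+29/100→57/100; 43/100+57/100→1. L = 257/100 ≈ 2.5700.
Efficiency = H/L = 2.5472/2.5700 = 99.1%.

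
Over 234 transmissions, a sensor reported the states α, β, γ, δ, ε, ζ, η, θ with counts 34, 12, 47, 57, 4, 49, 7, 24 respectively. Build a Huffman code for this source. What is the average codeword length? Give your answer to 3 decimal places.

2.692 bits/symbol

Probabilities are the counts divided by 234.
Repeatedly combine the two least-probable nodes; the expected code length is the sum of the merged weights.
merge 2/117 + 7/234 → 11/234
merge 11/234 + 2/39 → 23/234
merge 23/234 + 4/39 → 47/234
merge 17/117 + 47/234 → 9/26
merge 47/234 + 49/234 → 16/39
merge 19/78 + 9/26 → 23/39
merge 16/39 + 23/39 → 1
L = 11/234 + 23/234 + 47/234 + 9/26 + 16/39 + 23/39 + 1 = 35/13 ≈ 2.692 bits/symbol.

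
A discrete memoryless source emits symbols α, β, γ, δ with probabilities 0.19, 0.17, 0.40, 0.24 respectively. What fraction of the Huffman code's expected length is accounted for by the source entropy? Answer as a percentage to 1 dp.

97.6%

Entropy H = −Σ p log₂ p ≈ 1.9127 bits.
Huffman merges: 17/100+19/100→9/25; 6/25+9/25→3/5; 2/5+3/5→1. L = 49/25 ≈ 1.9600.
Efficiency = H/L = 1.9127/1.9600 = 97.6%.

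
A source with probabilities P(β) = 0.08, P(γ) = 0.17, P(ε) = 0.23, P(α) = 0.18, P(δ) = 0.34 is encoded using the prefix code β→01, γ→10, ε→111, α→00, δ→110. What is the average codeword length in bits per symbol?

2.57 bits/symbol

L̄ = Σ pᵢ·ℓᵢ = 0.08·2 + 0.17·2 + 0.23·3 + 0.18·2 + 0.34·3 = 2.57 bits/symbol.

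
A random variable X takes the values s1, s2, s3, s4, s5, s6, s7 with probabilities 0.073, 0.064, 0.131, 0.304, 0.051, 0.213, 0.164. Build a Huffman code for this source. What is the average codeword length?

2.598 bits/symbol

Repeatedly combine the two least-probable nodes; the expected code length is the sum of the merged weights.
merge 51/1000 + 8/125 → 23/200
merge 73/1000 + 23/200 → 47/250
merge 131/1000 + 41/250 → 59/200
merge 47/250 + 213/1000 → 401/1000
merge 59/200 + 38/125 → 599/1000
merge 401/1000 + 599/1000 → 1
L = 23/200 + 47/250 + 59/200 + 401/1000 + 599/1000 + 1 = 1299/500 = 2.598 bits/symbol.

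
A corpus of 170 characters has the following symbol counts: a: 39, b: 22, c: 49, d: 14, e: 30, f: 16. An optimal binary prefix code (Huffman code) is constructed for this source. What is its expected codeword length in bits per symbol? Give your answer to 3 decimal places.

Probabilities are the counts divided by 170.
Repeatedly combine the two least-probable nodes; the expected code length is the sum of the merged weights.
merge 7/85 + 8/85 → 3/17
merge 11/85 + 3/17 → 26/85
merge 3/17 + 39/170 → 69/170
merge 49/170 + 26/85 → 101/170
merge 69/170 + 101/170 → 1
L = 3/17 + 26/85 + 69/170 + 101/170 + 1 = 211/85 ≈ 2.482 bits/symbol.

2.482 bits/symbol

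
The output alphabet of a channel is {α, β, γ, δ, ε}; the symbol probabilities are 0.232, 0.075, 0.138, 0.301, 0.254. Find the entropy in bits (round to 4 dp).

2.1871 bits

H = −Σ pᵢ log₂ pᵢ.
−0.232·log₂(0.232) = 0.4890
−0.075·log₂(0.075) = 0.2803
−0.138·log₂(0.138) = 0.3943
−0.301·log₂(0.301) = 0.5214
−0.254·log₂(0.254) = 0.5022
Sum ≈ 2.1871 → 2.1871 bits.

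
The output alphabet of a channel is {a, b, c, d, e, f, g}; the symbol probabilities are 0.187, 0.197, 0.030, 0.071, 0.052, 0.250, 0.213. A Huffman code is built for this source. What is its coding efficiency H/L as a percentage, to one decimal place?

98.4%

Entropy H = −Σ p log₂ p ≈ 2.5338 bits.
Huffman merges: 3/100+13/250→41/500; 71/1000+41/500→153/1000; 153/1000+187/1000→17/50; 197/1000+213/1000→41/100; 1/4+17/50→59/100; 41/100+59/100→1. L = 103/40 ≈ 2.5750.
Efficiency = H/L = 2.5338/2.5750 = 98.4%.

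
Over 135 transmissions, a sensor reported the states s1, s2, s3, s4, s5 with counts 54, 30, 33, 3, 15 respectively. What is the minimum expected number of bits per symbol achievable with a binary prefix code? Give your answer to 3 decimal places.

Probabilities are the counts divided by 135.
Repeatedly combine the two least-probable nodes; the expected code length is the sum of the merged weights.
merge 1/45 + 1/9 → 2/15
merge 2/15 + 2/9 → 16/45
merge 11/45 + 16/45 → 3/5
merge 2/5 + 3/5 → 1
L = 2/15 + 16/45 + 3/5 + 1 = 94/45 ≈ 2.089 bits/symbol.

2.089 bits/symbol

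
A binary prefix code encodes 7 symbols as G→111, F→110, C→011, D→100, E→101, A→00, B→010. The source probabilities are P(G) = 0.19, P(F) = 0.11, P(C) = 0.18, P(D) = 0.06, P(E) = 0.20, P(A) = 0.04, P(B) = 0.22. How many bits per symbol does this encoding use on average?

2.96 bits/symbol

L̄ = Σ pᵢ·ℓᵢ = 0.19·3 + 0.11·3 + 0.18·3 + 0.06·3 + 0.20·3 + 0.04·2 + 0.22·3 = 2.96 bits/symbol.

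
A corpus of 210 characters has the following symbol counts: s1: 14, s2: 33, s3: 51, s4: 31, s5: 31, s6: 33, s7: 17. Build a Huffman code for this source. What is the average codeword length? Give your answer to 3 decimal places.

Probabilities are the counts divided by 210.
Repeatedly combine the two least-probable nodes; the expected code length is the sum of the merged weights.
merge 1/15 + 17/210 → 31/210
merge 31/210 + 31/210 → 31/105
merge 31/210 + 11/70 → 32/105
merge 11/70 + 17/70 → 2/5
merge 31/105 + 32/105 → 3/5
merge 2/5 + 3/5 → 1
L = 31/210 + 31/105 + 32/105 + 2/5 + 3/5 + 1 = 577/210 ≈ 2.748 bits/symbol.

2.748 bits/symbol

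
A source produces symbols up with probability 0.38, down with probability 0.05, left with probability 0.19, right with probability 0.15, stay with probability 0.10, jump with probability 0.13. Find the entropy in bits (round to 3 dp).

H = −Σ pᵢ log₂ pᵢ.
−0.38·log₂(0.38) = 0.5305
−0.05·log₂(0.05) = 0.2161
−0.19·log₂(0.19) = 0.4552
−0.15·log₂(0.15) = 0.4105
−0.10·log₂(0.10) = 0.3322
−0.13·log₂(0.13) = 0.3826
Sum ≈ 2.3272 → 2.327 bits.

2.327 bits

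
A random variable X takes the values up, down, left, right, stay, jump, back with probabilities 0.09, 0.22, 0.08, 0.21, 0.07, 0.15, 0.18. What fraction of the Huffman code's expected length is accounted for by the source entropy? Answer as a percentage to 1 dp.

Entropy H = −Σ p log₂ p ≈ 2.6820 bits.
Huffman merges: 7/100+2/25→3/20; 9/100+3/20→6/25; 3/20+9/50→33/100; 21/100+11/50→43/100; 6/25+33/100→57/100; 43/100+57/100→1. L = 68/25 ≈ 2.7200.
Efficiency = H/L = 2.6820/2.7200 = 98.6%.

98.6%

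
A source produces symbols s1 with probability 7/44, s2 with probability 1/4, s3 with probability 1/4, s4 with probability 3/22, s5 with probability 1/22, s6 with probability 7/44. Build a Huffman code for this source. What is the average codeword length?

2.5 bits/symbol

Repeatedly combine the two least-probable nodes; the expected code length is the sum of the merged weights.
merge 1/22 + 3/22 → 2/11
merge 7/44 + 7/44 → 7/22
merge 2/11 + 1/4 → 19/44
merge 1/4 + 7/22 → 25/44
merge 19/44 + 25/44 → 1
L = 2/11 + 7/22 + 19/44 + 25/44 + 1 = 5/2 = 2.5 bits/symbol.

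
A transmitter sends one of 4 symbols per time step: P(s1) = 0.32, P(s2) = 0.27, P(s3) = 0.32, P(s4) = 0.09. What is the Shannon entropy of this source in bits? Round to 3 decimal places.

H = −Σ pᵢ log₂ pᵢ.
−0.32·log₂(0.32) = 0.5260
−0.27·log₂(0.27) = 0.5100
−0.32·log₂(0.32) = 0.5260
−0.09·log₂(0.09) = 0.3127
Sum ≈ 1.8747 → 1.875 bits.

1.875 bits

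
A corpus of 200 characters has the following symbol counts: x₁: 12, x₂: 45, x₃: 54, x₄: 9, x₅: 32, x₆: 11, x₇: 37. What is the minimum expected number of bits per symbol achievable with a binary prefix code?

Probabilities are the counts divided by 200.
Repeatedly combine the two least-probable nodes; the expected code length is the sum of the merged weights.
merge 9/200 + 11/200 → 1/10
merge 3/50 + 1/10 → 4/25
merge 4/25 + 4/25 → 8/25
merge 37/200 + 9/40 → 41/100
merge 27/100 + 8/25 → 59/100
merge 41/100 + 59/100 → 1
L = 1/10 + 4/25 + 8/25 + 41/100 + 59/100 + 1 = 129/50 = 2.58 bits/symbol.

2.58 bits/symbol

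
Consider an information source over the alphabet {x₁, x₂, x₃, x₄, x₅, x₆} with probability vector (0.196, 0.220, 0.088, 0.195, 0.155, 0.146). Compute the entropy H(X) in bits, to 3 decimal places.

H = −Σ pᵢ log₂ pᵢ.
−0.196·log₂(0.196) = 0.4608
−0.220·log₂(0.220) = 0.4806
−0.088·log₂(0.088) = 0.3086
−0.195·log₂(0.195) = 0.4599
−0.155·log₂(0.155) = 0.4169
−0.146·log₂(0.146) = 0.4053
Sum ≈ 2.5320 → 2.532 bits.

2.532 bits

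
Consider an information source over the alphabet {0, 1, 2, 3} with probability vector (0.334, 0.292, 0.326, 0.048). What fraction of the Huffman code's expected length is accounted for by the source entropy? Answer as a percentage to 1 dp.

89.2%

Entropy H = −Σ p log₂ p ≈ 1.7844 bits.
Huffman merges: 6/125+73/250→17/50; 163/500+167/500→33/50; 17/50+33/50→1. L = 2 ≈ 2.0000.
Efficiency = H/L = 1.7844/2.0000 = 89.2%.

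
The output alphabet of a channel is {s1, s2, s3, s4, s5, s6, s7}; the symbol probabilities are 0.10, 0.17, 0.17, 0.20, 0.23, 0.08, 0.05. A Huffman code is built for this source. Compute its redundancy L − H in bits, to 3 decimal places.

0.039 bits

Entropy H = −Σ p log₂ p ≈ 2.6610 bits.
Huffman merges: 1/20+2/25→13/100; 1/10+13/100→23/100; 17/100+17/100→17/50; 1/5+23/100→43/100; 23/100+17/50→57/100; 43/100+57/100→1. L = 27/10 ≈ 2.7000.
L − H = 2.7000 − 2.6610 = 0.039 bits.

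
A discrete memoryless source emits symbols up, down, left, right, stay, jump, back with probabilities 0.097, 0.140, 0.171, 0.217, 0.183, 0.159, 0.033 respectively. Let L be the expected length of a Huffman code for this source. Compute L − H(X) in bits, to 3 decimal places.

Entropy H = −Σ p log₂ p ≈ 2.6702 bits.
Huffman merges: 33/1000+97/1000→13/100; 13/100+7/50→27/100; 159/1000+171/1000→33/100; 183/1000+217/1000→2/5; 27/100+33/100→3/5; 2/5+3/5→1. L = 273/100 ≈ 2.7300.
L − H = 2.7300 − 2.6702 = 0.060 bits.

0.060 bits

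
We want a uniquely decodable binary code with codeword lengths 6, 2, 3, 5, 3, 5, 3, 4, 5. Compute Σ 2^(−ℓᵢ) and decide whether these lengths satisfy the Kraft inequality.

0.796875; yes

With common denominator 2^6 = 64: Σ 2^(−ℓᵢ) = 1/64 + 16/64 + 8/64 + 2/64 + 8/64 + 2/64 + 8/64 + 4/64 + 2/64 = 51/64 = 0.796875.
Kraft's inequality requires Σ ≤ 1; here Σ = 0.796875 ≤ 1, so such a prefix code exists.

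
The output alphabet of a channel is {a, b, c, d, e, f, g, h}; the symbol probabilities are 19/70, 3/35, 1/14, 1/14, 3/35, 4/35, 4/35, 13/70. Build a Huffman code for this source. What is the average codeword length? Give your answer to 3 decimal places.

2.857 bits/symbol

Repeatedly combine the two least-probable nodes; the expected code length is the sum of the merged weights.
merge 1/14 + 1/14 → 1/7
merge 3/35 + 3/35 → 6/35
merge 4/35 + 4/35 → 8/35
merge 1/7 + 6/35 → 11/35
merge 13/70 + 8/35 → 29/70
merge 19/70 + 11/35 → 41/70
merge 29/70 + 41/70 → 1
L = 1/7 + 6/35 + 8/35 + 11/35 + 29/70 + 41/70 + 1 = 20/7 ≈ 2.857 bits/symbol.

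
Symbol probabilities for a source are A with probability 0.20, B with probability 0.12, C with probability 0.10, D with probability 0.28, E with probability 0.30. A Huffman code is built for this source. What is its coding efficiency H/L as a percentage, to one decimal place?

99.1%

Entropy H = −Σ p log₂ p ≈ 2.1990 bits.
Huffman merges: 1/10+3/25→11/50; 1/5+11/50→21/50; 7/25+3/10→29/50; 21/50+29/50→1. L = 111/50 ≈ 2.2200.
Efficiency = H/L = 2.1990/2.2200 = 99.1%.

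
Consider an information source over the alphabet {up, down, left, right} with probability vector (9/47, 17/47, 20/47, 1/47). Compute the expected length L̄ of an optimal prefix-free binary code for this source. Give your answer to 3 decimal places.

Repeatedly combine the two least-probable nodes; the expected code length is the sum of the merged weights.
merge 1/47 + 9/47 → 10/47
merge 10/47 + 17/47 → 27/47
merge 20/47 + 27/47 → 1
L = 10/47 + 27/47 + 1 = 84/47 ≈ 1.787 bits/symbol.

1.787 bits/symbol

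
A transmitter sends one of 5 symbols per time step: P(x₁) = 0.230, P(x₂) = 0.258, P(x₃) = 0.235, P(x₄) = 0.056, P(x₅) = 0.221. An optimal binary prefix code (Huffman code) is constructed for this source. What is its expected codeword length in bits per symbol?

2.277 bits/symbol

Repeatedly combine the two least-probable nodes; the expected code length is the sum of the merged weights.
merge 7/125 + 221/1000 → 277/1000
merge 23/100 + 47/200 → 93/200
merge 129/500 + 277/1000 → 107/200
merge 93/200 + 107/200 → 1
L = 277/1000 + 93/200 + 107/200 + 1 = 2277/1000 = 2.277 bits/symbol.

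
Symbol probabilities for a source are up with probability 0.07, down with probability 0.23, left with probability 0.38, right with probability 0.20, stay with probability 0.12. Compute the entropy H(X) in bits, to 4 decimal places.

H = −Σ pᵢ log₂ pᵢ.
−0.07·log₂(0.07) = 0.2686
−0.23·log₂(0.23) = 0.4877
−0.38·log₂(0.38) = 0.5305
−0.20·log₂(0.20) = 0.4644
−0.12·log₂(0.12) = 0.3671
Sum ≈ 2.1181 → 2.1181 bits.

2.1181 bits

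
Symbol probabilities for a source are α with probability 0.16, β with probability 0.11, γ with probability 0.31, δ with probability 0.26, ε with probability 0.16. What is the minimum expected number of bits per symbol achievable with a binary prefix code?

2.27 bits/symbol

Repeatedly combine the two least-probable nodes; the expected code length is the sum of the merged weights.
merge 11/100 + 4/25 → 27/100
merge 4/25 + 13/50 → 21/50
merge 27/100 + 31/100 → 29/50
merge 21/50 + 29/50 → 1
L = 27/100 + 21/50 + 29/50 + 1 = 227/100 = 2.27 bits/symbol.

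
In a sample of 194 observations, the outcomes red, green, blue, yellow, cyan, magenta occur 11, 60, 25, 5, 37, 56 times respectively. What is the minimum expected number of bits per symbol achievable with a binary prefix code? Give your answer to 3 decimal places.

2.294 bits/symbol

Probabilities are the counts divided by 194.
Repeatedly combine the two least-probable nodes; the expected code length is the sum of the merged weights.
merge 5/194 + 11/194 → 8/97
merge 8/97 + 25/194 → 41/194
merge 37/194 + 41/194 → 39/97
merge 28/97 + 30/97 → 58/97
merge 39/97 + 58/97 → 1
L = 8/97 + 41/194 + 39/97 + 58/97 + 1 = 445/194 ≈ 2.294 bits/symbol.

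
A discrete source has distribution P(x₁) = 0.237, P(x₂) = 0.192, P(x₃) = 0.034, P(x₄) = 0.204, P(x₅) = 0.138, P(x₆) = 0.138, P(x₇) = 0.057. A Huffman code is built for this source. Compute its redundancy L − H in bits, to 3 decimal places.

0.043 bits

Entropy H = −Σ p log₂ p ≈ 2.6073 bits.
Huffman merges: 17/500+57/1000→91/1000; 91/1000+69/500→229/1000; 69/500+24/125→33/100; 51/250+229/1000→433/1000; 237/1000+33/100→567/1000; 433/1000+567/1000→1. L = 53/20 ≈ 2.6500.
L − H = 2.6500 − 2.6073 = 0.043 bits.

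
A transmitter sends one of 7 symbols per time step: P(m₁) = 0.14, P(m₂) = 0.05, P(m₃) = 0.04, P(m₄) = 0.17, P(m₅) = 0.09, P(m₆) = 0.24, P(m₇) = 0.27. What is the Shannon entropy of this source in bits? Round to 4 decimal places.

2.5504 bits

H = −Σ pᵢ log₂ pᵢ.
−0.14·log₂(0.14) = 0.3971
−0.05·log₂(0.05) = 0.2161
−0.04·log₂(0.04) = 0.1858
−0.17·log₂(0.17) = 0.4346
−0.09·log₂(0.09) = 0.3127
−0.24·log₂(0.24) = 0.4941
−0.27·log₂(0.27) = 0.5100
Sum ≈ 2.5504 → 2.5504 bits.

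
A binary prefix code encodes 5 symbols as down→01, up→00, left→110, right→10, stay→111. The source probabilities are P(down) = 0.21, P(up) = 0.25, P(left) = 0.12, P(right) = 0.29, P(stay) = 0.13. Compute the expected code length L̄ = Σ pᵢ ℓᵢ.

2.25 bits/symbol

L̄ = Σ pᵢ·ℓᵢ = 0.21·2 + 0.25·2 + 0.12·3 + 0.29·2 + 0.13·3 = 2.25 bits/symbol.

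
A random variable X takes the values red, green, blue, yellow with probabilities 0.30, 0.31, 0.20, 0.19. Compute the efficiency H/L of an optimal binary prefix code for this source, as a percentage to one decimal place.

Entropy H = −Σ p log₂ p ≈ 1.9645 bits.
Huffman merges: 19/100+1/5→39/100; 3/10+31/100→61/100; 39/100+61/100→1. L = 2 ≈ 2.0000.
Efficiency = H/L = 1.9645/2.0000 = 98.2%.

98.2%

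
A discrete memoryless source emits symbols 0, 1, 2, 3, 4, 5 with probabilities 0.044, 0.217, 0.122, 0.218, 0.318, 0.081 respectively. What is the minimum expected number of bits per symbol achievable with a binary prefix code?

Repeatedly combine the two least-probable nodes; the expected code length is the sum of the merged weights.
merge 11/250 + 81/1000 → 1/8
merge 61/500 + 1/8 → 247/1000
merge 217/1000 + 109/500 → 87/200
merge 247/1000 + 159/500 → 113/200
merge 87/200 + 113/200 → 1
L = 1/8 + 247/1000 + 87/200 + 113/200 + 1 = 593/250 = 2.372 bits/symbol.

2.372 bits/symbol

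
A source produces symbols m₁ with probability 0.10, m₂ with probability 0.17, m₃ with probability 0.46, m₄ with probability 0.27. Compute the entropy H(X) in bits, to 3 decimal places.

1.792 bits

H = −Σ pᵢ log₂ pᵢ.
−0.10·log₂(0.10) = 0.3322
−0.17·log₂(0.17) = 0.4346
−0.46·log₂(0.46) = 0.5153
−0.27·log₂(0.27) = 0.5100
Sum ≈ 1.7921 → 1.792 bits.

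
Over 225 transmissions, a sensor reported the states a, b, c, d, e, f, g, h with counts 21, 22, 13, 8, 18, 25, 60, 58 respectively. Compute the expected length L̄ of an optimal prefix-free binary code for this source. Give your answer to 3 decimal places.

2.742 bits/symbol

Probabilities are the counts divided by 225.
Repeatedly combine the two least-probable nodes; the expected code length is the sum of the merged weights.
merge 8/225 + 13/225 → 7/75
merge 2/25 + 7/75 → 13/75
merge 7/75 + 22/225 → 43/225
merge 1/9 + 13/75 → 64/225
merge 43/225 + 58/225 → 101/225
merge 4/15 + 64/225 → 124/225
merge 101/225 + 124/225 → 1
L = 7/75 + 13/75 + 43/225 + 64/225 + 101/225 + 124/225 + 1 = 617/225 ≈ 2.742 bits/symbol.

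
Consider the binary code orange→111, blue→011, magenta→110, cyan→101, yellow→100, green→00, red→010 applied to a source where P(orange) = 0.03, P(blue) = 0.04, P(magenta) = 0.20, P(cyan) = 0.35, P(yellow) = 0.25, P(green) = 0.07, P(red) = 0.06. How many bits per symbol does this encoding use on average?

L̄ = Σ pᵢ·ℓᵢ = 0.03·3 + 0.04·3 + 0.20·3 + 0.35·3 + 0.25·3 + 0.07·2 + 0.06·3 = 2.93 bits/symbol.

2.93 bits/symbol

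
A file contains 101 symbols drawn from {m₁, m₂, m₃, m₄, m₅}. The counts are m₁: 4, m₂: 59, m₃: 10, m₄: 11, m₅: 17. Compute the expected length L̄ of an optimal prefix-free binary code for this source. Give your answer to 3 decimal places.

Probabilities are the counts divided by 101.
Repeatedly combine the two least-probable nodes; the expected code length is the sum of the merged weights.
merge 4/101 + 10/101 → 14/101
merge 11/101 + 14/101 → 25/101
merge 17/101 + 25/101 → 42/101
merge 42/101 + 59/101 → 1
L = 14/101 + 25/101 + 42/101 + 1 = 182/101 ≈ 1.802 bits/symbol.

1.802 bits/symbol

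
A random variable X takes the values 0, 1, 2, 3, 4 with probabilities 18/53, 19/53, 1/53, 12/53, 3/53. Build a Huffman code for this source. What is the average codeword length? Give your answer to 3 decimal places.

2.019 bits/symbol

Repeatedly combine the two least-probable nodes; the expected code length is the sum of the merged weights.
merge 1/53 + 3/53 → 4/53
merge 4/53 + 12/53 → 16/53
merge 16/53 + 18/53 → 34/53
merge 19/53 + 34/53 → 1
L = 4/53 + 16/53 + 34/53 + 1 = 107/53 ≈ 2.019 bits/symbol.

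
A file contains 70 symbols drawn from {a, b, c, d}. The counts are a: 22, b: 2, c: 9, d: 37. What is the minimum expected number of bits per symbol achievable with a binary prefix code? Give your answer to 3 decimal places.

1.629 bits/symbol

Probabilities are the counts divided by 70.
Repeatedly combine the two least-probable nodes; the expected code length is the sum of the merged weights.
merge 1/35 + 9/70 → 11/70
merge 11/70 + 11/35 → 33/70
merge 33/70 + 37/70 → 1
L = 11/70 + 33/70 + 1 = 57/35 ≈ 1.629 bits/symbol.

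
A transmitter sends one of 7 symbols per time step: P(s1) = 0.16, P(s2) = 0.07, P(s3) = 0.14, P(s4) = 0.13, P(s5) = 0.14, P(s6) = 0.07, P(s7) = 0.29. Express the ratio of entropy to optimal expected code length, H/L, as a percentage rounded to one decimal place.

Entropy H = −Σ p log₂ p ≈ 2.6549 bits.
Huffman merges: 7/100+7/100→7/50; 13/100+7/50→27/100; 7/50+7/50→7/25; 4/25+27/100→43/100; 7/25+29/100→57/100; 43/100+57/100→1. L = 269/100 ≈ 2.6900.
Efficiency = H/L = 2.6549/2.6900 = 98.7%.

98.7%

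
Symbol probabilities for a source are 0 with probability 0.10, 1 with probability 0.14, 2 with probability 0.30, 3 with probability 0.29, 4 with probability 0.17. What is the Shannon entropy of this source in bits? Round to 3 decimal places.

H = −Σ pᵢ log₂ pᵢ.
−0.10·log₂(0.10) = 0.3322
−0.14·log₂(0.14) = 0.3971
−0.30·log₂(0.30) = 0.5211
−0.29·log₂(0.29) = 0.5179
−0.17·log₂(0.17) = 0.4346
Sum ≈ 2.2029 → 2.203 bits.

2.203 bits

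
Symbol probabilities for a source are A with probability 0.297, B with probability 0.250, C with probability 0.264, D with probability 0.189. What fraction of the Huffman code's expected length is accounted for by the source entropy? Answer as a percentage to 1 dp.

Entropy H = −Σ p log₂ p ≈ 1.9817 bits.
Huffman merges: 189/1000+1/4→439/1000; 33/125+297/1000→561/1000; 439/1000+561/1000→1. L = 2 ≈ 2.0000.
Efficiency = H/L = 1.9817/2.0000 = 99.1%.

99.1%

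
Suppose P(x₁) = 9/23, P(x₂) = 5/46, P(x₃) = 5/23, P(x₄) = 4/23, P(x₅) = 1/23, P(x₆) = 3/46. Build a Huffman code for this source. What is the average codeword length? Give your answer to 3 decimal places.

2.326 bits/symbol

Repeatedly combine the two least-probable nodes; the expected code length is the sum of the merged weights.
merge 1/23 + 3/46 → 5/46
merge 5/46 + 5/46 → 5/23
merge 4/23 + 5/23 → 9/23
merge 5/23 + 9/23 → 14/23
merge 9/23 + 14/23 → 1
L = 5/46 + 5/23 + 9/23 + 14/23 + 1 = 107/46 ≈ 2.326 bits/symbol.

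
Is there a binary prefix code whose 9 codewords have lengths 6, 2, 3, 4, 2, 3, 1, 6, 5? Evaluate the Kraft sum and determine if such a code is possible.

1.375; no

With common denominator 2^6 = 64: Σ 2^(−ℓᵢ) = 1/64 + 16/64 + 8/64 + 4/64 + 16/64 + 8/64 + 32/64 + 1/64 + 2/64 = 88/64 = 1.375.
Kraft's inequality requires Σ ≤ 1; here Σ = 1.375 > 1, so no such prefix code exists.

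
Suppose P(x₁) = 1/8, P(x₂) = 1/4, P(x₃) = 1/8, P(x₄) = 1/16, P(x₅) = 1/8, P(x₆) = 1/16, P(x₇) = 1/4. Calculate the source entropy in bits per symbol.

2.625 bits

Each probability is a power of 1/2, so log₂(1/p) is an integer.
H = Σ p·log₂(1/p) = 1/8·3 + 1/4·2 + 1/8·3 + 1/16·4 + 1/8·3 + 1/16·4 + 1/4·2 = 2.625 bits.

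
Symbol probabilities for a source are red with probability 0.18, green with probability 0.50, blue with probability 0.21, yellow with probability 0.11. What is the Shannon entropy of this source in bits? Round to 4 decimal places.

H = −Σ pᵢ log₂ pᵢ.
−0.18·log₂(0.18) = 0.4453
−0.50·log₂(0.50) = 0.5000
−0.21·log₂(0.21) = 0.4728
−0.11·log₂(0.11) = 0.3503
Sum ≈ 1.7684 → 1.7684 bits.

1.7684 bits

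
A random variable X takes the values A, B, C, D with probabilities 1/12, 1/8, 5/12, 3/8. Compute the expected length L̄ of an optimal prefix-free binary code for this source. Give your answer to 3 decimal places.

Repeatedly combine the two least-probable nodes; the expected code length is the sum of the merged weights.
merge 1/12 + 1/8 → 5/24
merge 5/24 + 3/8 → 7/12
merge 5/12 + 7/12 → 1
L = 5/24 + 7/12 + 1 = 43/24 ≈ 1.792 bits/symbol.

1.792 bits/symbol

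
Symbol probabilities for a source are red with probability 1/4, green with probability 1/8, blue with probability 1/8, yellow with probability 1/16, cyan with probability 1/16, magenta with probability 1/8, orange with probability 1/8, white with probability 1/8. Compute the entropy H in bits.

2.875 bits

Each probability is a power of 1/2, so log₂(1/p) is an integer.
H = Σ p·log₂(1/p) = 1/4·2 + 1/8·3 + 1/8·3 + 1/16·4 + 1/16·4 + 1/8·3 + 1/8·3 + 1/8·3 = 2.875 bits.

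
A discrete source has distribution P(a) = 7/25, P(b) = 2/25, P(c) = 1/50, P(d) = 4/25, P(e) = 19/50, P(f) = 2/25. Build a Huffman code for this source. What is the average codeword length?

2.24 bits/symbol

Repeatedly combine the two least-probable nodes; the expected code length is the sum of the merged weights.
merge 1/50 + 2/25 → 1/10
merge 2/25 + 1/10 → 9/50
merge 4/25 + 9/50 → 17/50
merge 7/25 + 17/50 → 31/50
merge 19/50 + 31/50 → 1
L = 1/10 + 9/50 + 17/50 + 31/50 + 1 = 56/25 = 2.24 bits/symbol.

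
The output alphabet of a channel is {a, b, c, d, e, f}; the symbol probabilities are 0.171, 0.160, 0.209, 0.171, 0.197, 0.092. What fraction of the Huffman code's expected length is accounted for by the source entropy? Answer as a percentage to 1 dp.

98.1%

Entropy H = −Σ p log₂ p ≈ 2.5448 bits.
Huffman merges: 23/250+4/25→63/250; 171/1000+171/1000→171/500; 197/1000+209/1000→203/500; 63/250+171/500→297/500; 203/500+297/500→1. L = 1297/500 ≈ 2.5940.
Efficiency = H/L = 2.5448/2.5940 = 98.1%.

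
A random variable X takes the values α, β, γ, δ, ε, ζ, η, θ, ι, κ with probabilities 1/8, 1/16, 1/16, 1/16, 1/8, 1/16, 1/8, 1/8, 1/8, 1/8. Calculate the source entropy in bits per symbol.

3.25 bits

Each probability is a power of 1/2, so log₂(1/p) is an integer.
H = Σ p·log₂(1/p) = 1/8·3 + 1/16·4 + 1/16·4 + 1/16·4 + 1/8·3 + 1/16·4 + 1/8·3 + 1/8·3 + 1/8·3 + 1/8·3 = 3.25 bits.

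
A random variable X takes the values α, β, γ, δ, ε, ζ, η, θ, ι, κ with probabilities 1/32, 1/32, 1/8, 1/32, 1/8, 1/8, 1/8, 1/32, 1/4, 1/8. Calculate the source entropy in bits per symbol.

Each probability is a power of 1/2, so log₂(1/p) is an integer.
H = Σ p·log₂(1/p) = 1/32·5 + 1/32·5 + 1/8·3 + 1/32·5 + 1/8·3 + 1/8·3 + 1/8·3 + 1/32·5 + 1/4·2 + 1/8·3 = 3 bits.

3 bits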